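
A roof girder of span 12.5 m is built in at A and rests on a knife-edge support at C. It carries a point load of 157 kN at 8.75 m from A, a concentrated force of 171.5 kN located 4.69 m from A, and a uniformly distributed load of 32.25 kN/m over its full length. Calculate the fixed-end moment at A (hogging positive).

M_A = 1306 kN·m

Choose R_C as the redundant. The primary structure is the cantilever fixed at A.
Deflection at C on the released cantilever, summing each load's contribution:
  point load 157 at a = 8.75: Pa²(3L − a)/(6EI) = 57597/EI
  point load 171.5 at a = 4.69: Pa²(3L − a)/(6EI) = 20628/EI
  UDL 32.25: wL⁴/(8EI) = 98419/EI
  δ_0 = 176645/EI
Flexibility coefficient — unit upward force at C: δ_{CC} = L³/(3EI) = 651/EI.
Compatibility at C: δ_0 − R_C·δ_{CC} = 0, so R_C = 176645/651 = 271.3 kN.
Moment equilibrium about A: M_A = Σ(load moments about A) − R_C·L = 4698 − 271.3×12.5 = 1306 kN·m.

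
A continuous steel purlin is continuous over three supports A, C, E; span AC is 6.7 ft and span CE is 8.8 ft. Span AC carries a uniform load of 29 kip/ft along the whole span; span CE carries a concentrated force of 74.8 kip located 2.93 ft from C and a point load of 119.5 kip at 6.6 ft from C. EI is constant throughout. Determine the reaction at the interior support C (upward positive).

Take M_C as the redundant. Released structure: two simple spans AC and CE with a hinge at C.
Discontinuity in slope at C on the released structure — sum the simple-span end rotations:
  span AC: UDL 29: wL³/(24EI) = 363.4/EI
  span CE: point load 74.8 at a = 2.93: Pab(L + b)/(6LEI) = 357.4/EI
  span CE: point load 119.5 at a = 6.6: Pab(L + b)/(6LEI) = 361.5/EI
  relative rotation θ_0 = (363.4 + 718.9)/EI = 1082/EI
A unit hogging moment at C produces rotation L₁/(3EI) + L₂/(3EI) = 5.167/EI.
Compatibility: M_C·(L₁+L₂)/(3EI) = θ_0, giving M_C = 209.5 kip·ft (hogging).
Span AC, ΣM about A with M_C applied at C: R_C^{AC}·6.7 = 650.9 + 209.5, so R_C^{AC} = 128.4 kip and R_A = 194.3 − 128.4 = 65.88 kip.
Span CE, ΣM about E: R_C^{CE}·8.8 = 702 + 209.5, so R_C^{CE} = 103.6 kip and R_E = 194.3 − 103.6 = 90.72 kip.
R_C = 128.4 + 103.6 = 232 kip.

R_C = 232 kip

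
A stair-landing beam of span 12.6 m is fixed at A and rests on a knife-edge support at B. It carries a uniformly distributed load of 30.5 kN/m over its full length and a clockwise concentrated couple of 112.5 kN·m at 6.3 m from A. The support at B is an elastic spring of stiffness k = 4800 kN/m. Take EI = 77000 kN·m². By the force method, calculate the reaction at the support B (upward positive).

Take the reaction at B as the redundant and release it; the primary structure is a cantilever fixed at A.
Downward deflection at the released point B due to the loads:
  UDL 30.5: wL⁴/(8EI) = 96093/EI
  clockwise couple 112.5 at a = 6.3: M₀a(2L − a)/(2EI) = 6698/EI
  δ_0 = 102791/EI
Flexibility coefficient — unit upward force at B: δ_{BB} = L³/(3EI) = 666.8/EI.
With EI = 77000 kN·m²: δ_0 = 1.3349 m and δ_{BB} = 0.00866 m/kN.
Compatibility — the spring shortens by R_B/k under the reaction it provides: δ_0 − R_B·δ_{BB} = R_B/k. With 1/k = 0.000208 m/kN, R_B = δ_0 / (δ_{BB} + 1/k) = 1.3349 / (0.00866 + 0.000208) = 150.5 kN.

R_B = 150.5 kN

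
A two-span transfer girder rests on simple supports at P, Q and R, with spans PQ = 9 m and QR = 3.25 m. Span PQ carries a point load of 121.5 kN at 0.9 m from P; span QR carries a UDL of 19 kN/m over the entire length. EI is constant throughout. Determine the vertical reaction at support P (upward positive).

Insert a hinge at Q; M_Q is the redundant, and each span becomes simply supported.
Rotations at Q on the released spans (each span's end-slope, ×1/EI):
  span PQ: point load 121.5 at a = 0.9: Pab(L + a)/(6LEI) = 162.4/EI
  span QR: UDL 19: wL³/(24EI) = 27.18/EI
  relative rotation θ_0 = (162.4 + 27.18)/EI = 189.6/EI
A unit hogging moment at Q produces rotation L₁/(3EI) + L₂/(3EI) = 4.083/EI.
Slope continuity at Q: θ_0 = M_Q·4.083/EI, so M_Q = 189.6/4.083 = 46.42 kN·m (hogging).
Span PQ, ΣM about P with M_Q applied at Q: R_Q^{PQ}·9 = 109.3 + 46.42, so R_Q^{PQ} = 17.31 kN and R_P = 121.5 − 17.31 = 104.2 kN.

R_P = 104.2 kN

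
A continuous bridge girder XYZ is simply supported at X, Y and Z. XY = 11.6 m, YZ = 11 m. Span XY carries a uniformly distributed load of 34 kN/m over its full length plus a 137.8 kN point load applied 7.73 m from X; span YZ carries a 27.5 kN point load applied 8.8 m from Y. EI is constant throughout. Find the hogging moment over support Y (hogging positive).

Insert a hinge at Y; M_Y is the redundant, and each span becomes simply supported.
End slopes at the hinge Y, treating each span as simply supported:
  span XY: UDL 34: wL³/(24EI) = 2211/EI
  span XY: point load 137.8 at a = 7.73: Pab(L + a)/(6LEI) = 1145/EI
  span YZ: point load 27.5 at a = 8.8: Pab(L + b)/(6LEI) = 106.5/EI
  relative rotation θ_0 = (3356 + 106.5)/EI = 3463/EI
A unit hogging moment at Y produces rotation L₁/(3EI) + L₂/(3EI) = 7.533/EI.
Slope continuity at Y: θ_0 = M_Y·7.533/EI, so M_Y = 3463/7.533 = 459.6 kN·m (hogging).

M_Y = 459.6 kN·m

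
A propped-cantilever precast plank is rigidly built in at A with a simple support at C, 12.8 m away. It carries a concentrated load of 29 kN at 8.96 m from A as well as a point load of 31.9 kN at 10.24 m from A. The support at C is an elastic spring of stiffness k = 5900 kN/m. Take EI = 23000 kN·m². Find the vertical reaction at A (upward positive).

Release the roller at C. Primary structure: cantilever fixed at A.
Primary-structure tip deflection at C by superposition:
  point load 29 at a = 8.96: Pa²(3L − a)/(6EI) = 11424/EI
  point load 31.9 at a = 10.24: Pa²(3L − a)/(6EI) = 15699/EI
  δ_0 = 27123/EI
Flexibility coefficient — unit upward force at C: δ_{CC} = L³/(3EI) = 699.1/EI.
With EI = 23000 kN·m²: δ_0 = 1.1792 m and δ_{CC} = 0.030394 m/kN.
Compatibility — the spring shortens by R_C/k under the reaction it provides: δ_0 − R_C·δ_{CC} = R_C/k. With 1/k = 0.000169 m/kN, R_C = δ_0 / (δ_{CC} + 1/k) = 1.1792 / (0.030394 + 0.000169) = 38.58 kN.
Vertical equilibrium: R_A = ΣP − R_C = 60.9 − 38.58 = 22.32 kN.

R_A = 22.32 kN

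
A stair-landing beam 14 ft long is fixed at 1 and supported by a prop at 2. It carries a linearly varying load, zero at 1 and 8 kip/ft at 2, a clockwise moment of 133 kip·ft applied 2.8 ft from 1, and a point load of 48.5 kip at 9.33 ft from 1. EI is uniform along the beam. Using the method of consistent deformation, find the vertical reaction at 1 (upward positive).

R_1 = 43.44 kip

Take the reaction at 2 as the redundant and release it; the primary structure is a cantilever fixed at 1.
Deflection at 2 on the released cantilever, summing each load's contribution:
  triangular load, peak 8 at the free end: 11w₀L⁴/(120EI) = 28172/EI
  clockwise couple 133 at a = 2.8: M₀a(2L − a)/(2EI) = 4692/EI
  point load 48.5 at a = 9.33: Pa²(3L − a)/(6EI) = 22988/EI
  δ_0 = 55852/EI
Tip deflection under a unit load at 2: L³/(3EI) = 914.7/EI.
The prop prevents deflection at 2: R_2 = δ_0/δ_{22} = 55852/914.7 = 61.06 kip.
Vertical equilibrium: R_1 = ΣP − R_2 = 104.5 − 61.06 = 43.44 kip.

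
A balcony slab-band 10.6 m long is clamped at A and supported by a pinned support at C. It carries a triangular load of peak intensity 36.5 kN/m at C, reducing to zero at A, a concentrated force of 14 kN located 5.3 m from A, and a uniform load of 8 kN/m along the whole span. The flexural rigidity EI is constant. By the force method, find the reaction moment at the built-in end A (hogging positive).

Choose R_C as the redundant. The primary structure is the cantilever fixed at A.
Primary-structure tip deflection at C by superposition:
  triangular load, peak 36.5 at the free end: 11w₀L⁴/(120EI) = 42240/EI
  point load 14 at a = 5.3: Pa²(3L − a)/(6EI) = 1737/EI
  UDL 8: wL⁴/(8EI) = 12625/EI
  δ_0 = 56602/EI
Flexibility coefficient — unit upward force at C: δ_{CC} = L³/(3EI) = 397/EI.
Compatibility at C: δ_0 − R_C·δ_{CC} = 0, so R_C = 56602/397 = 142.6 kN.
Moment equilibrium about A: M_A = Σ(load moments about A) − R_C·L = 1891 − 142.6×10.6 = 379.4 kN·m.

M_A = 379.4 kN·m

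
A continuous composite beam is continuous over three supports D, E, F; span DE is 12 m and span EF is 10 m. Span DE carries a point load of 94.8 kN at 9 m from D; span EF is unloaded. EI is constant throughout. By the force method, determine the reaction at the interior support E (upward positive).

Take M_E as the redundant. Released structure: two simple spans DE and EF with a hinge at E.
Discontinuity in slope at E on the released structure — sum the simple-span end rotations:
  span DE: point load 94.8 at a = 9: Pab(L + a)/(6LEI) = 746.5/EI
  relative rotation θ_0 = (746.5 + 0)/EI = 746.5/EI
A unit hogging moment at E produces rotation L₁/(3EI) + L₂/(3EI) = 7.333/EI.
Slope continuity at E: θ_0 = M_E·7.333/EI, so M_E = 746.5/7.333 = 101.8 kN·m (hogging).
Span DE, ΣM about D with M_E applied at E: R_E^{DE}·12 = 853.2 + 101.8, so R_E^{DE} = 79.58 kN and R_D = 94.8 − 79.58 = 15.22 kN.
Span EF, ΣM about F: R_E^{EF}·10 = 0 + 101.8, so R_E^{EF} = 10.18 kN and R_F = 0 − 10.18 = -10.18 kN.
R_E = 79.58 + 10.18 = 89.76 kN.

R_E = 89.76 kN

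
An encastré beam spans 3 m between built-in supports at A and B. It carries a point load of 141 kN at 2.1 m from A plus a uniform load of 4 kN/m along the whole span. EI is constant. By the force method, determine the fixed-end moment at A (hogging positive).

M_A = 29.65 kN·m

Release both end moments; the primary structure is a simply-supported span AB with redundants M_A and M_B.
End rotations of the released simple span under the applied load (×1/EI):
  at A: point load 141 at a = 2.1: Pab(L + b)/(6LEI) = 57.74/EI
  at B: point load 141 at a = 2.1: Pab(L + a)/(6LEI) = 75.51/EI
  at A: UDL 4: wL³/(24EI) = 4.5/EI
  at B: UDL 4: wL³/(24EI) = 4.5/EI
  θ_A0 = 62.24/EI,  θ_B0 = 80.01/EI
Flexibility coefficients: a unit moment at one end gives L/(3EI) there and L/(6EI) at the far end, so f₁₁ = f₂₂ = 1/EI and f₁₂ = f₂₁ = 0.5/EI.
Compatibility — zero rotation at each built-in end:
  1 M_A + 0.5 M_B = 62.24
  0.5 M_A + 1 M_B = 80.01
Solving the pair gives M_A = 29.65 kN·m and M_B = 65.18 kN·m (hogging).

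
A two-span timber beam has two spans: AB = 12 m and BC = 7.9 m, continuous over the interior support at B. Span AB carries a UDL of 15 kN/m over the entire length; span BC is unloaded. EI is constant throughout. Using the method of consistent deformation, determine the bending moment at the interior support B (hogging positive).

M_B = 162.8 kN·m

Take M_B as the redundant. Released structure: two simple spans AB and BC with a hinge at B.
Discontinuity in slope at B on the released structure — sum the simple-span end rotations:
  span AB: UDL 15: wL³/(24EI) = 1080/EI
  relative rotation θ_0 = (1080 + 0)/EI = 1080/EI
A unit hogging moment at B produces rotation L₁/(3EI) + L₂/(3EI) = 6.633/EI.
Slope continuity at B: θ_0 = M_B·6.633/EI, so M_B = 1080/6.633 = 162.8 kN·m (hogging).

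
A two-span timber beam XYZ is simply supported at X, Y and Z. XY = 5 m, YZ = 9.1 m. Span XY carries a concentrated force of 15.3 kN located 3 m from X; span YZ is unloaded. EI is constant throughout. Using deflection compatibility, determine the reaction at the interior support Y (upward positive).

R_Y = 10.79 kN

Insert a hinge at Y; M_Y is the redundant, and each span becomes simply supported.
Discontinuity in slope at Y on the released structure — sum the simple-span end rotations:
  span XY: point load 15.3 at a = 3: Pab(L + a)/(6LEI) = 24.48/EI
  relative rotation θ_0 = (24.48 + 0)/EI = 24.48/EI
A unit hogging moment at Y produces rotation L₁/(3EI) + L₂/(3EI) = 4.7/EI.
Compatibility: M_Y·(L₁+L₂)/(3EI) = θ_0, giving M_Y = 5.209 kN·m (hogging).
Span XY, ΣM about X with M_Y applied at Y: R_Y^{XY}·5 = 45.9 + 5.209, so R_Y^{XY} = 10.22 kN and R_X = 15.3 − 10.22 = 5.078 kN.
Span YZ, ΣM about Z: R_Y^{YZ}·9.1 = 0 + 5.209, so R_Y^{YZ} = 0.5724 kN and R_Z = 0 − 0.5724 = -0.5724 kN.
R_Y = 10.22 + 0.5724 = 10.79 kN.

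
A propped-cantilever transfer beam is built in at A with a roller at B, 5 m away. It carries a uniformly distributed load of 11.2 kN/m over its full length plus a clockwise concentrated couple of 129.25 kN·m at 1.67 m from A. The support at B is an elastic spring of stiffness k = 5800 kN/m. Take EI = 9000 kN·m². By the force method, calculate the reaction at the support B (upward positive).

R_B = 41.05 kN

Remove the prop at B; the released (primary) structure is a cantilever built in at A.
Deflection at B on the released cantilever, summing each load's contribution:
  UDL 11.2: wL⁴/(8EI) = 875/EI
  clockwise couple 129.25 at a = 1.67: M₀a(2L − a)/(2EI) = 899/EI
  δ_0 = 1774/EI
Flexibility coefficient — unit upward force at B: δ_{BB} = L³/(3EI) = 41.67/EI.
With EI = 9000 kN·m²: δ_0 = 0.19711 m and δ_{BB} = 0.00463 m/kN.
Compatibility — the spring shortens by R_B/k under the reaction it provides: δ_0 − R_B·δ_{BB} = R_B/k. With 1/k = 0.000172 m/kN, R_B = δ_0 / (δ_{BB} + 1/k) = 0.19711 / (0.00463 + 0.000172) = 41.05 kN.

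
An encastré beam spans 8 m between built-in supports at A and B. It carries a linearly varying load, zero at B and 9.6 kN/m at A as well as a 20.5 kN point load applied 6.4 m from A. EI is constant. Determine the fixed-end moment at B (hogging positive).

M_B = 41.47 kN·m

Take the two fixed-end moments M_A, M_B as redundants; the released structure is the simple span AB.
End rotations of the released simple span under the applied load (×1/EI):
  at A: triangular load, peak 9.6: w₀L³/(45EI) = 109.2/EI
  at B: triangular load, peak 9.6: 7w₀L³/(360EI) = 95.57/EI
  at A: point load 20.5 at a = 6.4: Pab(L + b)/(6LEI) = 41.98/EI
  at B: point load 20.5 at a = 6.4: Pab(L + a)/(6LEI) = 62.98/EI
  θ_A0 = 151.2/EI,  θ_B0 = 158.5/EI
Flexibility coefficients: a unit moment at one end gives L/(3EI) there and L/(6EI) at the far end, so f₁₁ = f₂₂ = 2.667/EI and f₁₂ = f₂₁ = 1.333/EI.
Compatibility — zero rotation at each built-in end:
  2.667 M_A + 1.333 M_B = 151.2
  1.333 M_A + 2.667 M_B = 158.5
Solving the pair gives M_A = 35.97 kN·m and M_B = 41.47 kN·m (hogging).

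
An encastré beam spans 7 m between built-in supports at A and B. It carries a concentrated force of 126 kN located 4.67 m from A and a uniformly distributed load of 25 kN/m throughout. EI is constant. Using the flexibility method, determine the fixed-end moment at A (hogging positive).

M_A = 167.3 kN·m

Take the two fixed-end moments M_A, M_B as redundants; the released structure is the simple span AB.
On the primary (simply-supported) span, the end slopes from the loading are:
  at A: point load 126 at a = 4.67: Pab(L + b)/(6LEI) = 304.6/EI
  at B: point load 126 at a = 4.67: Pab(L + a)/(6LEI) = 380.9/EI
  at A: UDL 25: wL³/(24EI) = 357.3/EI
  at B: UDL 25: wL³/(24EI) = 357.3/EI
  θ_A0 = 661.9/EI,  θ_B0 = 738.2/EI
Flexibility coefficients: a unit moment at one end gives L/(3EI) there and L/(6EI) at the far end, so f₁₁ = f₂₂ = 2.333/EI and f₁₂ = f₂₁ = 1.167/EI.
Compatibility — zero rotation at each built-in end:
  2.333 M_A + 1.167 M_B = 661.9
  1.167 M_A + 2.333 M_B = 738.2
Solving the pair gives M_A = 167.3 kN·m and M_B = 232.7 kN·m (hogging).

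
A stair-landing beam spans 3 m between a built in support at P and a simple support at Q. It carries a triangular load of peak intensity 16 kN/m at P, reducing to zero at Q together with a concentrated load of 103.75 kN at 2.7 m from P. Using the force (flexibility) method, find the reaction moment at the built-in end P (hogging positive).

M_P = 25.01 kN·m

Take the reaction at Q as the redundant and release it; the primary structure is a cantilever fixed at P.
Downward deflection at the released point Q due to the loads:
  triangular load, peak 16 at the fixed end: w₀L⁴/(30EI) = 43.2/EI
  point load 103.75 at a = 2.7: Pa²(3L − a)/(6EI) = 794.2/EI
  δ_0 = 837.4/EI
Flexibility coefficient — unit upward force at Q: δ_{QQ} = L³/(3EI) = 9/EI.
Compatibility at Q: δ_0 − R_Q·δ_{QQ} = 0, so R_Q = 837.4/9 = 93.04 kN.
Moment equilibrium about P: M_P = Σ(load moments about P) − R_Q·L = 304.1 − 93.04×3 = 25.01 kN·m.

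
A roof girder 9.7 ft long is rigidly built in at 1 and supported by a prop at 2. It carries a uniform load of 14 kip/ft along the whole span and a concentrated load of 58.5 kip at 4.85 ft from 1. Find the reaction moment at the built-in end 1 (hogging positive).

Remove the prop at 2; the released (primary) structure is a cantilever built in at 1.
Primary-structure tip deflection at 2 by superposition:
  UDL 14: wL⁴/(8EI) = 15493/EI
  point load 58.5 at a = 4.85: Pa²(3L − a)/(6EI) = 5562/EI
  δ_0 = 21054/EI
Tip deflection under a unit load at 2: L³/(3EI) = 304.2/EI.
The prop prevents deflection at 2: R_2 = δ_0/δ_{22} = 21054/304.2 = 69.21 kip.
Moment equilibrium about 1: M_1 = Σ(load moments about 1) − R_2·L = 942.4 − 69.21×9.7 = 271.1 kip·ft.

M_1 = 271.1 kip·ft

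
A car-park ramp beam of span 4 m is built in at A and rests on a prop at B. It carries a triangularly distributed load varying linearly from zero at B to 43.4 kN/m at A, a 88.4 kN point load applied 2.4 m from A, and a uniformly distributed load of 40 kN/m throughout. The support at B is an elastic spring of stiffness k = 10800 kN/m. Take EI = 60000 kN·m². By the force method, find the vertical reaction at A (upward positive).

R_A = 243.5 kN

Release the roller at B. Primary structure: cantilever fixed at A.
Deflection at B on the released cantilever, summing each load's contribution:
  triangular load, peak 43.4 at the fixed end: w₀L⁴/(30EI) = 370.3/EI
  point load 88.4 at a = 2.4: Pa²(3L − a)/(6EI) = 814.7/EI
  UDL 40: wL⁴/(8EI) = 1280/EI
  δ_0 = 2465/EI
Tip deflection under a unit load at B: L³/(3EI) = 21.33/EI.
With EI = 60000 kN·m²: δ_0 = 0.041084 m and δ_{BB} = 0.000356 m/kN.
Compatibility — the spring shortens by R_B/k under the reaction it provides: δ_0 − R_B·δ_{BB} = R_B/k. With 1/k = 0.000093 m/kN, R_B = δ_0 / (δ_{BB} + 1/k) = 0.041084 / (0.000356 + 0.000093) = 91.68 kN.
Vertical equilibrium: R_A = ΣP − R_B = 335.2 − 91.68 = 243.5 kN.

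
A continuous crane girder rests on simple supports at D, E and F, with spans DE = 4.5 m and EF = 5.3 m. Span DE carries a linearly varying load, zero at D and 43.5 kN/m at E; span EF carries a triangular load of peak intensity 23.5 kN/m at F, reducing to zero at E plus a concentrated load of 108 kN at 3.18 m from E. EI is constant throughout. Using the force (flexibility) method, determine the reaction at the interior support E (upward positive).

Release continuity at E by inserting a hinge; the redundant is the internal moment M_E. The primary structure is two simply-supported spans DE and EF.
Rotations at E on the released spans (each span's end-slope, ×1/EI):
  span DE: triangular load, peak 43.5: w₀L³/(45EI) = 88.09/EI
  span EF: triangular load, peak 23.5: 7w₀L³/(360EI) = 68.03/EI
  span EF: point load 108 at a = 3.18: Pab(L + b)/(6LEI) = 169.9/EI
  relative rotation θ_0 = (88.09 + 237.9)/EI = 326/EI
A unit hogging moment at E produces rotation L₁/(3EI) + L₂/(3EI) = 3.267/EI.
Slope continuity at E: θ_0 = M_E·3.267/EI, so M_E = 326/3.267 = 99.8 kN·m (hogging).
Span DE, ΣM about D with M_E applied at E: R_E^{DE}·4.5 = 293.6 + 99.8, so R_E^{DE} = 87.43 kN and R_D = 97.88 − 87.43 = 10.45 kN.
Span EF, ΣM about F: R_E^{EF}·5.3 = 339 + 99.8, so R_E^{EF} = 82.79 kN and R_F = 170.3 − 82.79 = 87.49 kN.
R_E = 87.43 + 82.79 = 170.2 kN.

R_E = 170.2 kN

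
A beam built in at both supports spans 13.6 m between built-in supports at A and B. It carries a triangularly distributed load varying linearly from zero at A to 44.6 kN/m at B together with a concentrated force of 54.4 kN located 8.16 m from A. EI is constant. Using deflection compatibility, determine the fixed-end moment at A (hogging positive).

M_A = 346 kN·m

Release both end moments; the primary structure is a simply-supported span AB with redundants M_A and M_B.
Simple-span end rotations at A and B under the given loads:
  at A: triangular load, peak 44.6: 7w₀L³/(360EI) = 2181/EI
  at B: triangular load, peak 44.6: w₀L³/(45EI) = 2493/EI
  at A: point load 54.4 at a = 8.16: Pab(L + b)/(6LEI) = 563.5/EI
  at B: point load 54.4 at a = 8.16: Pab(L + a)/(6LEI) = 644/EI
  θ_A0 = 2745/EI,  θ_B0 = 3137/EI
Flexibility coefficients: a unit moment at one end gives L/(3EI) there and L/(6EI) at the far end, so f₁₁ = f₂₂ = 4.533/EI and f₁₂ = f₂₁ = 2.267/EI.
Compatibility — zero rotation at each built-in end:
  4.533 M_A + 2.267 M_B = 2745
  2.267 M_A + 4.533 M_B = 3137
Solving the pair gives M_A = 346 kN·m and M_B = 519 kN·m (hogging).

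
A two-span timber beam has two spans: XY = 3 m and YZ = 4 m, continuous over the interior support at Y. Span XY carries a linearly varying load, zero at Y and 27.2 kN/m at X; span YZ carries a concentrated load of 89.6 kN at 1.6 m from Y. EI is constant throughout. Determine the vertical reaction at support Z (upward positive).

Insert a hinge at Y; M_Y is the redundant, and each span becomes simply supported.
Rotations at Y on the released spans (each span's end-slope, ×1/EI):
  span XY: triangular load, peak 27.2: 7w₀L³/(360EI) = 14.28/EI
  span YZ: point load 89.6 at a = 1.6: Pab(L + b)/(6LEI) = 91.75/EI
  relative rotation θ_0 = (14.28 + 91.75)/EI = 106/EI
A unit hogging moment at Y produces rotation L₁/(3EI) + L₂/(3EI) = 2.333/EI.
Slope continuity at Y: θ_0 = M_Y·2.333/EI, so M_Y = 106/2.333 = 45.44 kN·m (hogging).
Span YZ, ΣM about Z: R_Y^{YZ}·4 = 215 + 45.44, so R_Y^{YZ} = 65.12 kN and R_Z = 89.6 − 65.12 = 24.48 kN.

R_Z = 24.48 kN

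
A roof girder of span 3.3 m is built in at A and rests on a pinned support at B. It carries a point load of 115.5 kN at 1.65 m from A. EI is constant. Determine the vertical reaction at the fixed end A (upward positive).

R_A = 79.41 kN

Release the roller at B. Primary structure: cantilever fixed at A.
Free-end deflection of the primary structure under the applied loading (downward +):
  point load 115.5 at a = 1.65: Pa²(3L − a)/(6EI) = 432.4/EI
Tip deflection under a unit load at B: L³/(3EI) = 11.98/EI.
Compatibility at B: δ_0 − R_B·δ_{BB} = 0, so R_B = 432.4/11.98 = 36.09 kN.
Vertical equilibrium: R_A = ΣP − R_B = 115.5 − 36.09 = 79.41 kN.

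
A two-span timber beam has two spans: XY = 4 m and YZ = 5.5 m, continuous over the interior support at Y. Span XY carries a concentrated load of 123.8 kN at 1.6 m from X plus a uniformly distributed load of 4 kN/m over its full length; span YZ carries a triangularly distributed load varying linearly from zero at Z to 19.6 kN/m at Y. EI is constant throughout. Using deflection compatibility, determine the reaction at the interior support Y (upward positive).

Release continuity at Y by inserting a hinge; the redundant is the internal moment M_Y. The primary structure is two simply-supported spans XY and YZ.
Rotations at Y on the released spans (each span's end-slope, ×1/EI):
  span XY: point load 123.8 at a = 1.6: Pab(L + a)/(6LEI) = 110.9/EI
  span XY: UDL 4: wL³/(24EI) = 10.67/EI
  span YZ: triangular load, peak 19.6: w₀L³/(45EI) = 72.47/EI
  relative rotation θ_0 = (121.6 + 72.47)/EI = 194.1/EI
A unit hogging moment at Y produces rotation L₁/(3EI) + L₂/(3EI) = 3.167/EI.
Compatibility: M_Y·(L₁+L₂)/(3EI) = θ_0, giving M_Y = 61.28 kN·m (hogging).
Span XY, ΣM about X with M_Y applied at Y: R_Y^{XY}·4 = 230.1 + 61.28, so R_Y^{XY} = 72.84 kN and R_X = 139.8 − 72.84 = 66.96 kN.
Span YZ, ΣM about Z: R_Y^{YZ}·5.5 = 197.6 + 61.28, so R_Y^{YZ} = 47.08 kN and R_Z = 53.9 − 47.08 = 6.825 kN.
R_Y = 72.84 + 47.08 = 119.9 kN.

R_Y = 119.9 kN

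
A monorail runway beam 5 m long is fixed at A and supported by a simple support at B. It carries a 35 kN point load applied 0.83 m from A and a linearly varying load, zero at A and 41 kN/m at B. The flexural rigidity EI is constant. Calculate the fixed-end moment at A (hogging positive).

M_A = 82.01 kN·m

Take the reaction at B as the redundant and release it; the primary structure is a cantilever fixed at A.
Downward deflection at the released point B due to the loads:
  point load 35 at a = 0.83: Pa²(3L − a)/(6EI) = 56.94/EI
  triangular load, peak 41 at the free end: 11w₀L⁴/(120EI) = 2349/EI
  δ_0 = 2406/EI
Flexibility coefficient — unit upward force at B: δ_{BB} = L³/(3EI) = 41.67/EI.
The prop prevents deflection at B: R_B = δ_0/δ_{BB} = 2406/41.67 = 57.74 kN.
Moment equilibrium about A: M_A = Σ(load moments about A) − R_B·L = 370.7 − 57.74×5 = 82.01 kN·m.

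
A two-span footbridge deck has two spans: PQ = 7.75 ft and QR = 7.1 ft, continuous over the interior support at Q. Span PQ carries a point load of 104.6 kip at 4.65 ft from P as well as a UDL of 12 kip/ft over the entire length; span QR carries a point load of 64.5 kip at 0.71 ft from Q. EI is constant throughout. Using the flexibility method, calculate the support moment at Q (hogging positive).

Insert a hinge at Q; M_Q is the redundant, and each span becomes simply supported.
End slopes at the hinge Q, treating each span as simply supported:
  span PQ: point load 104.6 at a = 4.65: Pab(L + a)/(6LEI) = 402.1/EI
  span PQ: UDL 12: wL³/(24EI) = 232.7/EI
  span QR: point load 64.5 at a = 0.71: Pab(L + b)/(6LEI) = 92.67/EI
  relative rotation θ_0 = (634.8 + 92.67)/EI = 727.5/EI
A unit hogging moment at Q produces rotation L₁/(3EI) + L₂/(3EI) = 4.95/EI.
Compatibility: M_Q·(L₁+L₂)/(3EI) = θ_0, giving M_Q = 147 kip·ft (hogging).

M_Q = 147 kip·ft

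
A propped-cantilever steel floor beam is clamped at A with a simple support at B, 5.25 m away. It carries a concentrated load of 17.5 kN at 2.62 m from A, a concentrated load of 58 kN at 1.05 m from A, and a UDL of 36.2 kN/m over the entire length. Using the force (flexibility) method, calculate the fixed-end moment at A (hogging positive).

Take the reaction at B as the redundant and release it; the primary structure is a cantilever fixed at A.
Deflection at B on the released cantilever, summing each load's contribution:
  point load 17.5 at a = 2.62: Pa²(3L − a)/(6EI) = 262.9/EI
  point load 58 at a = 1.05: Pa²(3L − a)/(6EI) = 156.7/EI
  UDL 36.2: wL⁴/(8EI) = 3438/EI
  δ_0 = 3857/EI
Flexibility coefficient — unit upward force at B: δ_{BB} = L³/(3EI) = 48.23/EI.
The prop prevents deflection at B: R_B = δ_0/δ_{BB} = 3857/48.23 = 79.97 kN.
Moment equilibrium about A: M_A = Σ(load moments about A) − R_B·L = 605.6 − 79.97×5.25 = 185.8 kN·m.

M_A = 185.8 kN·m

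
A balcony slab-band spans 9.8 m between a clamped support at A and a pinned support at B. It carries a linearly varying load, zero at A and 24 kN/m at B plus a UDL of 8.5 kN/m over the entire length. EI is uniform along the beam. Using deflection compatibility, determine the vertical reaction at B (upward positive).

R_B = 95.92 kN

Take the reaction at B as the redundant and release it; the primary structure is a cantilever fixed at A.
Deflection at B on the released cantilever, summing each load's contribution:
  triangular load, peak 24 at the free end: 11w₀L⁴/(120EI) = 20292/EI
  UDL 8.5: wL⁴/(8EI) = 9800/EI
  δ_0 = 30092/EI
Tip deflection under a unit load at B: L³/(3EI) = 313.7/EI.
The prop prevents deflection at B: R_B = δ_0/δ_{BB} = 30092/313.7 = 95.92 kN.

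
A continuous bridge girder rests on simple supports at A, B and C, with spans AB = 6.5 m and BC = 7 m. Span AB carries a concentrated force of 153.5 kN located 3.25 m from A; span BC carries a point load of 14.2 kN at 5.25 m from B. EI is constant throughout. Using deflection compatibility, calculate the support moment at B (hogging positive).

Take M_B as the redundant. Released structure: two simple spans AB and BC with a hinge at B.
End slopes at the hinge B, treating each span as simply supported:
  span AB: point load 153.5 at a = 3.25: Pab(L + a)/(6LEI) = 405.3/EI
  span BC: point load 14.2 at a = 5.25: Pab(L + b)/(6LEI) = 27.18/EI
  relative rotation θ_0 = (405.3 + 27.18)/EI = 432.5/EI
A unit hogging moment at B produces rotation L₁/(3EI) + L₂/(3EI) = 4.5/EI.
Slope continuity at B: θ_0 = M_B·4.5/EI, so M_B = 432.5/4.5 = 96.11 kN·m (hogging).

M_B = 96.11 kN·m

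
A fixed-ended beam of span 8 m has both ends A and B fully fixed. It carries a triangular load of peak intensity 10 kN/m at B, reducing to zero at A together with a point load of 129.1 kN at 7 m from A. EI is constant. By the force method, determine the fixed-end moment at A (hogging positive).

M_A = 35.45 kN·m

Release both end moments; the primary structure is a simply-supported span AB with redundants M_A and M_B.
Simple-span end rotations at A and B under the given loads:
  at A: triangular load, peak 10: 7w₀L³/(360EI) = 99.56/EI
  at B: triangular load, peak 10: w₀L³/(45EI) = 113.8/EI
  at A: point load 129.1 at a = 7: Pab(L + b)/(6LEI) = 169.4/EI
  at B: point load 129.1 at a = 7: Pab(L + a)/(6LEI) = 282.4/EI
  θ_A0 = 269/EI,  θ_B0 = 396.2/EI
Flexibility coefficients: a unit moment at one end gives L/(3EI) there and L/(6EI) at the far end, so f₁₁ = f₂₂ = 2.667/EI and f₁₂ = f₂₁ = 1.333/EI.
Compatibility — zero rotation at each built-in end:
  2.667 M_A + 1.333 M_B = 269
  1.333 M_A + 2.667 M_B = 396.2
Solving the pair gives M_A = 35.45 kN·m and M_B = 130.8 kN·m (hogging).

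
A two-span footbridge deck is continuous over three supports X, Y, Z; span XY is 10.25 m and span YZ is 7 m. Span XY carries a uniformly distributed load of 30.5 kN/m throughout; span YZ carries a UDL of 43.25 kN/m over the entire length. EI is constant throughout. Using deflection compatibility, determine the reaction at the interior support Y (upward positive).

R_Y = 390.8 kN

Insert a hinge at Y; M_Y is the redundant, and each span becomes simply supported.
Discontinuity in slope at Y on the released structure — sum the simple-span end rotations:
  span XY: UDL 30.5: wL³/(24EI) = 1369/EI
  span YZ: UDL 43.25: wL³/(24EI) = 618.1/EI
  relative rotation θ_0 = (1369 + 618.1)/EI = 1987/EI
A unit hogging moment at Y produces rotation L₁/(3EI) + L₂/(3EI) = 5.75/EI.
Compatibility: M_Y·(L₁+L₂)/(3EI) = θ_0, giving M_Y = 345.5 kN·m (hogging).
Span XY, ΣM about X with M_Y applied at Y: R_Y^{XY}·10.25 = 1602 + 345.5, so R_Y^{XY} = 190 kN and R_X = 312.6 − 190 = 122.6 kN.
Span YZ, ΣM about Z: R_Y^{YZ}·7 = 1060 + 345.5, so R_Y^{YZ} = 200.7 kN and R_Z = 302.8 − 200.7 = 102 kN.
R_Y = 190 + 200.7 = 390.8 kN.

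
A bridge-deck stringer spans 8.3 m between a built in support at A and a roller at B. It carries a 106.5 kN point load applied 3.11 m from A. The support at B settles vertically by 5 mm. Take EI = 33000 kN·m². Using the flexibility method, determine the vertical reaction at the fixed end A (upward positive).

R_A = 87.74 kN

Release the roller at B. Primary structure: cantilever fixed at A.
Primary-structure tip deflection at B by superposition:
  point load 106.5 at a = 3.11: Pa²(3L − a)/(6EI) = 3741/EI
Tip deflection under a unit load at B: L³/(3EI) = 190.6/EI.
With EI = 33000 kN·m²: δ_0 = 0.11336 m and δ_{BB} = 0.005776 m/kN.
Compatibility — the beam at B must follow the support down by 0.005 m: δ_0 − R_B·δ_{BB} = 0.005, so R_B = (0.11336 − 0.005)/0.005776 = 18.76 kN.
Vertical equilibrium: R_A = ΣP − R_B = 106.5 − 18.76 = 87.74 kN.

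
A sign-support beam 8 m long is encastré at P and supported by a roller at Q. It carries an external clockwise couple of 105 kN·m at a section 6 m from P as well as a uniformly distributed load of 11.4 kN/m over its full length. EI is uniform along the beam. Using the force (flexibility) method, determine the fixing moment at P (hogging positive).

M_P = 48.54 kN·m

Take the reaction at Q as the redundant and release it; the primary structure is a cantilever fixed at P.
Primary-structure tip deflection at Q by superposition:
  clockwise couple 105 at a = 6: M₀a(2L − a)/(2EI) = 3150/EI
  UDL 11.4: wL⁴/(8EI) = 5837/EI
  δ_0 = 8987/EI
Flexibility coefficient — unit upward force at Q: δ_{QQ} = L³/(3EI) = 170.7/EI.
The prop prevents deflection at Q: R_Q = δ_0/δ_{QQ} = 8987/170.7 = 52.66 kN.
Moment equilibrium about P: M_P = Σ(load moments about P) − R_Q·L = 469.8 − 52.66×8 = 48.54 kN·m.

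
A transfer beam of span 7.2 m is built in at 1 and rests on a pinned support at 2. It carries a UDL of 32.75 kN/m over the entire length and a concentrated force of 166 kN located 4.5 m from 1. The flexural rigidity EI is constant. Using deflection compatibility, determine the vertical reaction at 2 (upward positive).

Choose R_2 as the redundant. The primary structure is the cantilever fixed at 1.
Free-end deflection of the primary structure under the applied loading (downward +):
  UDL 32.75: wL⁴/(8EI) = 11001/EI
  point load 166 at a = 4.5: Pa²(3L − a)/(6EI) = 9580/EI
  δ_0 = 20582/EI
Flexibility coefficient — unit upward force at 2: δ_{22} = L³/(3EI) = 124.4/EI.
The prop prevents deflection at 2: R_2 = δ_0/δ_{22} = 20582/124.4 = 165.4 kN.

R_2 = 165.4 kN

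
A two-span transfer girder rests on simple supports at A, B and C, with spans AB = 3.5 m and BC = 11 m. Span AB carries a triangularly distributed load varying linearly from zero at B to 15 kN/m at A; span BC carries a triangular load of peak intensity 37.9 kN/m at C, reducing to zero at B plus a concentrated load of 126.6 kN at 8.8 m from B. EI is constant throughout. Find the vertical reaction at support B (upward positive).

Insert a hinge at B; M_B is the redundant, and each span becomes simply supported.
Discontinuity in slope at B on the released structure — sum the simple-span end rotations:
  span AB: triangular load, peak 15: 7w₀L³/(360EI) = 12.51/EI
  span BC: triangular load, peak 37.9: 7w₀L³/(360EI) = 980.9/EI
  span BC: point load 126.6 at a = 8.8: Pab(L + b)/(6LEI) = 490.2/EI
  relative rotation θ_0 = (12.51 + 1471)/EI = 1484/EI
A unit hogging moment at B produces rotation L₁/(3EI) + L₂/(3EI) = 4.833/EI.
Slope continuity at B: θ_0 = M_B·4.833/EI, so M_B = 1484/4.833 = 306.9 kN·m (hogging).
Span AB, ΣM about A with M_B applied at B: R_B^{AB}·3.5 = 30.62 + 306.9, so R_B^{AB} = 96.45 kN and R_A = 26.25 − 96.45 = -70.2 kN.
Span BC, ΣM about C: R_B^{BC}·11 = 1043 + 306.9, so R_B^{BC} = 122.7 kN and R_C = 335.1 − 122.7 = 212.3 kN.
R_B = 96.45 + 122.7 = 219.2 kN.

R_B = 219.2 kN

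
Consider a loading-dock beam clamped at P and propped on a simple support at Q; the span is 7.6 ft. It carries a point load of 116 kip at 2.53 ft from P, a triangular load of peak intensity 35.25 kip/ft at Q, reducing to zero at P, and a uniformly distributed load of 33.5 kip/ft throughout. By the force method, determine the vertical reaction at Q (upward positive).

Release the roller at Q. Primary structure: cantilever fixed at P.
Deflection at Q on the released cantilever, summing each load's contribution:
  point load 116 at a = 2.53: Pa²(3L − a)/(6EI) = 2508/EI
  triangular load, peak 35.25 at the free end: 11w₀L⁴/(120EI) = 10780/EI
  UDL 33.5: wL⁴/(8EI) = 13970/EI
  δ_0 = 27259/EI
Flexibility coefficient — unit upward force at Q: δ_{QQ} = L³/(3EI) = 146.3/EI.
The prop prevents deflection at Q: R_Q = δ_0/δ_{QQ} = 27259/146.3 = 186.3 kip.

R_Q = 186.3 kip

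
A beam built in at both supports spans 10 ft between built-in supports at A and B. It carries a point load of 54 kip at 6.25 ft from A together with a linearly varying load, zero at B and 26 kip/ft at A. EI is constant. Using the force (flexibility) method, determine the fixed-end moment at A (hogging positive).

M_A = 177.5 kip·ft

Release both end moments; the primary structure is a simply-supported span AB with redundants M_A and M_B.
End rotations of the released simple span under the applied load (×1/EI):
  at A: point load 54 at a = 6.25: Pab(L + b)/(6LEI) = 290/EI
  at B: point load 54 at a = 6.25: Pab(L + a)/(6LEI) = 342.8/EI
  at A: triangular load, peak 26: w₀L³/(45EI) = 577.8/EI
  at B: triangular load, peak 26: 7w₀L³/(360EI) = 505.6/EI
  θ_A0 = 867.8/EI,  θ_B0 = 848.3/EI
Flexibility coefficients: a unit moment at one end gives L/(3EI) there and L/(6EI) at the far end, so f₁₁ = f₂₂ = 3.333/EI and f₁₂ = f₂₁ = 1.667/EI.
Compatibility — zero rotation at each built-in end:
  3.333 M_A + 1.667 M_B = 867.8
  1.667 M_A + 3.333 M_B = 848.3
Solving the pair gives M_A = 177.5 kip·ft and M_B = 165.8 kip·ft (hogging).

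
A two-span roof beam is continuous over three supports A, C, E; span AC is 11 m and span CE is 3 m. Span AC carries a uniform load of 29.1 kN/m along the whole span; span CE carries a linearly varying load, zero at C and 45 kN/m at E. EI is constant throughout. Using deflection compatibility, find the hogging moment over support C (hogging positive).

Release continuity at C by inserting a hinge; the redundant is the internal moment M_C. The primary structure is two simply-supported spans AC and CE.
End slopes at the hinge C, treating each span as simply supported:
  span AC: UDL 29.1: wL³/(24EI) = 1614/EI
  span CE: triangular load, peak 45: 7w₀L³/(360EI) = 23.62/EI
  relative rotation θ_0 = (1614 + 23.62)/EI = 1637/EI
A unit hogging moment at C produces rotation L₁/(3EI) + L₂/(3EI) = 4.667/EI.
Compatibility: M_C·(L₁+L₂)/(3EI) = θ_0, giving M_C = 350.9 kN·m (hogging).

M_C = 350.9 kN·m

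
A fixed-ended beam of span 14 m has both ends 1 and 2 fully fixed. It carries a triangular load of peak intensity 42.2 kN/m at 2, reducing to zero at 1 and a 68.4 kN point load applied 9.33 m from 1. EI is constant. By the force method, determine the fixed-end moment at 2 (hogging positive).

Take the two fixed-end moments M_1, M_2 as redundants; the released structure is the simple span 12.
Simple-span end rotations at 1 and 2 under the given loads:
  at 1: triangular load, peak 42.2: 7w₀L³/(360EI) = 2252/EI
  at 2: triangular load, peak 42.2: w₀L³/(45EI) = 2573/EI
  at 1: point load 68.4 at a = 9.33: Pab(L + b)/(6LEI) = 662.4/EI
  at 2: point load 68.4 at a = 9.33: Pab(L + a)/(6LEI) = 827.7/EI
  θ_10 = 2914/EI,  θ_20 = 3401/EI
Flexibility coefficients: a unit moment at one end gives L/(3EI) there and L/(6EI) at the far end, so f₁₁ = f₂₂ = 4.667/EI and f₁₂ = f₂₁ = 2.333/EI.
Compatibility — zero rotation at each built-in end:
  4.667 M_1 + 2.333 M_2 = 2914
  2.333 M_1 + 4.667 M_2 = 3401
Solving the pair gives M_1 = 346.7 kN·m and M_2 = 555.4 kN·m (hogging).

M_2 = 555.4 kN·m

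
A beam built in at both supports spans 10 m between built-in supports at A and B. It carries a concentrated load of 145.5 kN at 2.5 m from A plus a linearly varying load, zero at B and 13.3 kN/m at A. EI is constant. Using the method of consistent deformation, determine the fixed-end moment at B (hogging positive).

Take the two fixed-end moments M_A, M_B as redundants; the released structure is the simple span AB.
Simple-span end rotations at A and B under the given loads:
  at A: point load 145.5 at a = 2.5: Pab(L + b)/(6LEI) = 795.7/EI
  at B: point load 145.5 at a = 2.5: Pab(L + a)/(6LEI) = 568.4/EI
  at A: triangular load, peak 13.3: w₀L³/(45EI) = 295.6/EI
  at B: triangular load, peak 13.3: 7w₀L³/(360EI) = 258.6/EI
  θ_A0 = 1091/EI,  θ_B0 = 827/EI
Flexibility coefficients: a unit moment at one end gives L/(3EI) there and L/(6EI) at the far end, so f₁₁ = f₂₂ = 3.333/EI and f₁₂ = f₂₁ = 1.667/EI.
Compatibility — zero rotation at each built-in end:
  3.333 M_A + 1.667 M_B = 1091
  1.667 M_A + 3.333 M_B = 827
Solving the pair gives M_A = 271.1 kN·m and M_B = 112.5 kN·m (hogging).

M_B = 112.5 kN·m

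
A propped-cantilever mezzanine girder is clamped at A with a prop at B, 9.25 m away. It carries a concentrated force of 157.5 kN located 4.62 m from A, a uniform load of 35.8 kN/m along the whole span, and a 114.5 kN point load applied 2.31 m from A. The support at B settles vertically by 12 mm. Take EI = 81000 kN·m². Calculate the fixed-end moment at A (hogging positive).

M_A = 863.9 kN·m

Choose R_B as the redundant. The primary structure is the cantilever fixed at A.
Deflection at B on the released cantilever, summing each load's contribution:
  point load 157.5 at a = 4.62: Pa²(3L − a)/(6EI) = 12960/EI
  UDL 35.8: wL⁴/(8EI) = 32761/EI
  point load 114.5 at a = 2.31: Pa²(3L − a)/(6EI) = 2591/EI
  δ_0 = 48311/EI
Flexibility coefficient — unit upward force at B: δ_{BB} = L³/(3EI) = 263.8/EI.
With EI = 81000 kN·m²: δ_0 = 0.59644 m and δ_{BB} = 0.003257 m/kN.
Compatibility — the beam at B must follow the support down by 0.012 m: δ_0 − R_B·δ_{BB} = 0.012, so R_B = (0.59644 − 0.012)/0.003257 = 179.4 kN.
Moment equilibrium about A: M_A = Σ(load moments about A) − R_B·L = 2524 − 179.4×9.25 = 863.9 kN·m.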